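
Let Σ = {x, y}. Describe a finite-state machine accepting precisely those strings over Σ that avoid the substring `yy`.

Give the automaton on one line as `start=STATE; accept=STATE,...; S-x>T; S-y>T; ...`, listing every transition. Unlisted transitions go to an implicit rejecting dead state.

start=A; accept=A,B; A-x>A; A-y>B; B-x>A; B-y>C; C-x>C; C-y>C

This is the complement of 'contains `yy`'. Use the same substring-matching states — A through C holding how much of `yy` has just been matched — but flip the accepting set: everything except the trap C accepts.
With 3 states:
       x  y 
>* A   A  B 
 * B   A  C 
   C   C  C 
(> = start, * = accepting)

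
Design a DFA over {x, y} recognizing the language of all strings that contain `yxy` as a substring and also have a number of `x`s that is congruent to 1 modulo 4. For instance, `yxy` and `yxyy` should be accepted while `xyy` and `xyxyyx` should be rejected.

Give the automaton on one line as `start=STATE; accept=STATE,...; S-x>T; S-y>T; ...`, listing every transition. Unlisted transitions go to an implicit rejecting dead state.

start=q0; accept=q9; q0-x>q1; q0-y>q2; q1-x>q3; q1-y>q4; q2-x>q5; q2-y>q2; q3-x>q6; q3-y>q7; q4-x>q8; q4-y>q4; q5-x>q3; q5-y>q9; q6-x>q0; q6-y>q10; q7-x>q11; q7-y>q7; q8-x>q6; q8-y>q12; q9-x>q12; q9-y>q9; q10-x>q13; q10-y>q10; q11-x>q0; q11-y>q14; q12-x>q14; q12-y>q12; q13-x>q1; q13-y>q15; q14-x>q15; q14-y>q14; q15-x>q9; q15-y>q15

Run two small machines in parallel and take their product. One (4 states) tracks whether and how much of `yxy` has been seen; the other (4 states) tracks the count of `x`s modulo 4. Each combined state is a pair, one component from each; accept when both components accept.
          x    y  
>  q0     q1   q2 
   q1     q3   q4 
   q2     q5   q2 
   q3     q6   q7 
   q4     q8   q4 
   q5     q3   q9 
   q6     q0  q10 
   q7    q11   q7 
   q8     q6  q12 
 * q9    q12   q9 
   q10   q13  q10 
   q11    q0  q14 
   q12   q14  q12 
   q13    q1  q15 
   q14   q15  q14 
   q15    q9  q15 
(> = start, * = accepting)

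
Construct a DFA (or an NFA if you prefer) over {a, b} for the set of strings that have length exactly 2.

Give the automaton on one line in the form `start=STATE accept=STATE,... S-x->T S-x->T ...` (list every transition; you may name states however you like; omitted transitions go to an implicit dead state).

start=s0 accept=s2 s0-a->s1 s0-b->s1 s1-a->s2 s1-b->s2 s2-a->s3 s2-b->s3 s3-a->s3 s3-b->s3

We only need to distinguish lengths 0, 1, …, 2, and '>2'. Chain s0 → s1 → s2 → s3 on every symbol, with s3 looping. Accepting states: {s2}.
4 states suffice.
        a   b  
>  s0   s1  s1 
   s1   s2  s2 
 * s2   s3  s3 
   s3   s3  s3 
(> = start, * = accepting)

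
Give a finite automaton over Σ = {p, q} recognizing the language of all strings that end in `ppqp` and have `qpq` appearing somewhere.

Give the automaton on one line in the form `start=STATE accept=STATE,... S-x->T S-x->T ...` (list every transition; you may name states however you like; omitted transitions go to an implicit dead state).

start=s0 accept=s7 s0-p->s0 s0-q->s1 s1-p->s2 s1-q->s1 s2-p->s0 s2-q->s3 s3-p->s4 s3-q->s3 s4-p->s5 s4-q->s3 s5-p->s5 s5-q->s6 s6-p->s7 s6-q->s3 s7-p->s5 s7-q->s3

Run two small machines in parallel and take their product. One (5 states) tracks how much of the suffix `ppqp` has currently been matched; the other (4 states) tracks whether and how much of `qpq` has been seen. Each combined state is a pair, one component from each; accept when both components accept. Minimizing collapses redundant product states.
With 8 states:
        p   q  
>  s0   s0  s1 
   s1   s2  s1 
   s2   s0  s3 
   s3   s4  s3 
   s4   s5  s3 
   s5   s5  s6 
   s6   s7  s3 
 * s7   s5  s3 
(> = start, * = accepting)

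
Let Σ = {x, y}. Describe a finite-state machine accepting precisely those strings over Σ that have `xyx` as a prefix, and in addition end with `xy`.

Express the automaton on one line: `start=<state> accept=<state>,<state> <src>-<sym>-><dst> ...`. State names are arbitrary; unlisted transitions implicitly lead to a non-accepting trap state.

start=s0 accept=s5 s0-x->s1 s0-y->s2 s1-x->s2 s1-y->s3 s2-x->s2 s2-y->s2 s3-x->s4 s3-y->s2 s4-x->s4 s4-y->s5 s5-x->s4 s5-y->s6 s6-x->s4 s6-y->s6

Build one automaton per condition and run them in lockstep. The first has 5 states tracking whether the input so far still matches the prefix `xyx`; the second has 3 states tracking how much of the suffix `xy` has currently been matched. A product state is a pair (one from each), accepting exactly when both do. After merging equivalent states the machine shrinks.
7 states suffice.
        x   y  
>  s0   s1  s2 
   s1   s2  s3 
   s2   s2  s2 
   s3   s4  s2 
   s4   s4  s5 
 * s5   s4  s6 
   s6   s4  s6 
(> = start, * = accepting)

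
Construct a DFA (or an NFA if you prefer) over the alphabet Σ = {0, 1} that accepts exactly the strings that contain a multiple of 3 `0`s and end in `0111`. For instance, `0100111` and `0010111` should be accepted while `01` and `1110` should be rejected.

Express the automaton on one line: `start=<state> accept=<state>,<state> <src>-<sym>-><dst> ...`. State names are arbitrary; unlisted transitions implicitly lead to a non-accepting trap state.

Build one automaton per condition and run them in lockstep. One (3 states) tracks the count of `0`s modulo 3; the other (5 states) tracks how much of the suffix `0111` has currently been matched. Each combined state is a pair, one component from each; accept when both components accept. After merging equivalent states the machine shrinks.
With 7 states:
       0  1 
>  A   B  A 
   B   C  B 
   C   D  C 
   D   B  E 
   E   B  F 
   F   B  G 
 * G   B  A 
(> = start, * = accepting)

start=A accept=G A-0->B A-1->A B-0->C B-1->B C-0->D C-1->C D-0->B D-1->E E-0->B E-1->F F-0->B F-1->G G-0->B G-1->A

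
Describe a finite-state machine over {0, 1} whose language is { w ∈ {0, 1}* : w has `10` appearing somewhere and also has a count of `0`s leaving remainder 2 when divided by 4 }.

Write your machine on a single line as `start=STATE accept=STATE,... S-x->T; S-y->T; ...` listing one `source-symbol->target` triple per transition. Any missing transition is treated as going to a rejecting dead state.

start=q0; accept=q7; q0-0->q1; q0-1->q2; q1-0->q3; q1-1->q4; q2-0->q4; q2-1->q2; q3-0->q5; q3-1->q6; q4-0->q7; q4-1->q4; q5-0->q0; q5-1->q8; q6-0->q8; q6-1->q6; q7-0->q8; q7-1->q7; q8-0->q2; q8-1->q8

Build one automaton per condition and run them in lockstep. One (3 states) tracks whether and how much of `10` has been seen; the other (4 states) tracks the count of `0`s modulo 4. Each combined state is a pair, one component from each; accept when both components accept. After merging equivalent states the machine shrinks.
With 9 states:
        0   1  
>  q0   q1  q2 
   q1   q3  q4 
   q2   q4  q2 
   q3   q5  q6 
   q4   q7  q4 
   q5   q0  q8 
   q6   q8  q6 
 * q7   q8  q7 
   q8   q2  q8 
(> = start, * = accepting)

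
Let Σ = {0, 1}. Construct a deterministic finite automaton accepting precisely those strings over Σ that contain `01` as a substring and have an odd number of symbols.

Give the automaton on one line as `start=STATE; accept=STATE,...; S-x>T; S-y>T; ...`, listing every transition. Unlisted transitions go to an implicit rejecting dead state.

Build one automaton per condition and run them in lockstep. One (3 states) tracks whether and how much of `01` has been seen; the other (2 states) tracks the input length modulo 2. Each combined state is a pair, one component from each; accept when both components accept.
       0  1 
>  A   B  C 
   B   D  E 
   C   D  A 
   D   B  F 
   E   F  F 
 * F   E  E 
(> = start, * = accepting)

start=A; accept=F; A-0>B; A-1>C; B-0>D; B-1>E; C-0>D; C-1>A; D-0>B; D-1>F; E-0>F; E-1>F; F-0>E; F-1>E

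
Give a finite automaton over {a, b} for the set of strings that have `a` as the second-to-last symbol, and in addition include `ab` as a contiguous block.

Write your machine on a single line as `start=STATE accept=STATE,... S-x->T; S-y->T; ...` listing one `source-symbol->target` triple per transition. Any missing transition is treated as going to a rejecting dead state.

start=q0; accept=q2,q5; q0-a->q1; q0-b->q0; q1-a->q1; q1-b->q2; q2-a->q3; q2-b->q4; q3-a->q5; q3-b->q2; q4-a->q3; q4-b->q4; q5-a->q5; q5-b->q2

Run two small machines in parallel and take their product. One (7 states) tracks the last 2 symbols read; the other (3 states) tracks whether and how much of `ab` has been seen. Each combined state is a pair, one component from each; accept when both components accept. Equivalent product states are then merged.
With 6 states:
        a   b  
>  q0   q1  q0 
   q1   q1  q2 
 * q2   q3  q4 
   q3   q5  q2 
   q4   q3  q4 
 * q5   q5  q2 
(> = start, * = accepting)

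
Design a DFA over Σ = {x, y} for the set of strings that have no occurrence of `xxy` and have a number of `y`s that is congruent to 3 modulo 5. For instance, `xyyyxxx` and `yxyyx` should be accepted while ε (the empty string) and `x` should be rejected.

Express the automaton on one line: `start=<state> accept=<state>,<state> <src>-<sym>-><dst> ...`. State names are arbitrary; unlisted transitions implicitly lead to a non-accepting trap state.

start=s0 accept=s7,s8,s10 s0-x->s1 s0-y->s2 s1-x->s3 s1-y->s2 s2-x->s4 s2-y->s5 s3-x->s3 s3-y->s3 s4-x->s3 s4-y->s5 s5-x->s6 s5-y->s7 s6-x->s3 s6-y->s7 s7-x->s8 s7-y->s9 s8-x->s10 s8-y->s9 s9-x->s11 s9-y->s0 s10-x->s10 s10-y->s3 s11-x->s3 s11-y->s0

Handle the two conditions separately and then intersect. The first has 4 states tracking partial matches of the forbidden pattern `xxy`; the second has 5 states tracking the count of `y`s modulo 5. A product state is a pair (one from each), accepting exactly when both do. After merging equivalent states the machine shrinks.
12 states suffice.
          x    y  
>  s0     s1   s2 
   s1     s3   s2 
   s2     s4   s5 
   s3     s3   s3 
   s4     s3   s5 
   s5     s6   s7 
   s6     s3   s7 
 * s7     s8   s9 
 * s8    s10   s9 
   s9    s11   s0 
 * s10   s10   s3 
   s11    s3   s0 
(> = start, * = accepting)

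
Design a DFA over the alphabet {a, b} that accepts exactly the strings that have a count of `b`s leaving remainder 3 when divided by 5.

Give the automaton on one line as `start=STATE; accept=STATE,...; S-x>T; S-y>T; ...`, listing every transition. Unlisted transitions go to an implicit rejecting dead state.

start=q0; accept=q3; q0-a>q0; q0-b>q1; q1-a>q1; q1-b>q2; q2-a>q2; q2-b>q3; q3-a>q3; q3-b>q4; q4-a>q4; q4-b>q0

Keep the running count of `b`s modulo 5: each `b` advances along the cycle q0 → q1 → q2 → q3 → q4 → q0 while other symbols loop. Accept at q3.
A 5-state machine:
        a   b  
>  q0   q0  q1 
   q1   q1  q2 
   q2   q2  q3 
 * q3   q3  q4 
   q4   q4  q0 
(> = start, * = accepting)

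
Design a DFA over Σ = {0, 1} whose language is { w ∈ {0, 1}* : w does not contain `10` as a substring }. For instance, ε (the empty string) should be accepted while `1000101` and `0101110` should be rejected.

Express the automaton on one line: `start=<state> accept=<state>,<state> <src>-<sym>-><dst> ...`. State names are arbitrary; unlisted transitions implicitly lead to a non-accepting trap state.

This is the complement of 'contains `10`'. Use the same substring-matching states — q0 through q2 holding how much of `10` has just been matched — but flip the accepting set: everything except the trap q2 accepts.
        0   1  
>* q0   q0  q1 
 * q1   q2  q1 
   q2   q2  q2 
(> = start, * = accepting)

start=q0 accept=q0,q1 q0-0->q0 q0-1->q1 q1-0->q2 q1-1->q1 q2-0->q2 q2-1->q2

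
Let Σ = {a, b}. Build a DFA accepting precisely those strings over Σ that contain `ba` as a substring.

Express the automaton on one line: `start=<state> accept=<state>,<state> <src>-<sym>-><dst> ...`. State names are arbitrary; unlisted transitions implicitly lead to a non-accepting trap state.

Track how much of `ba` has been matched so far: state S0 is no progress, S2 is the absorbing accept state reached once `ba` has occurred. Intermediate states record partial matches; on a mismatch, fall back to the longest reusable overlap.
3 states suffice.
        a   b  
>  S0   S0  S1 
   S1   S2  S1 
 * S2   S2  S2 
(> = start, * = accepting)

start=S0 accept=S2 S0-a->S0 S0-b->S1 S1-a->S2 S1-b->S1 S2-a->S2 S2-b->S2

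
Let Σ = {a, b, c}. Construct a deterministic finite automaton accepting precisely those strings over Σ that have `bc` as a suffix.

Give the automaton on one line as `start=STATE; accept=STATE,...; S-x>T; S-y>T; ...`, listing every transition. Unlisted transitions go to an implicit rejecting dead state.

Remember how much of `bc` the current input suffix matches. State s0 means no match yet; s1 means the last symbol is `b`; s2 means the last 2 symbols are `bc`. Only s2 accepts. On a mismatch, fall back to the longest proper suffix that is still a prefix of `bc`.
A 3-state machine:
        a   b   c  
>  s0   s0  s1  s0 
   s1   s0  s1  s2 
 * s2   s0  s1  s0 
(> = start, * = accepting)

start=s0; accept=s2; s0-a>s0; s0-b>s1; s0-c>s0; s1-a>s0; s1-b>s1; s1-c>s2; s2-a>s0; s2-b>s1; s2-c>s0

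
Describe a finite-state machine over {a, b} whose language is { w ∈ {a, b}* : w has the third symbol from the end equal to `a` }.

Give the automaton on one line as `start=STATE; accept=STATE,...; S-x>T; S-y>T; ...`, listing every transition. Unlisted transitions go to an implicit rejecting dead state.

start=q0; accept=q7,q8,q9,q10; q0-a>q1; q0-b>q2; q1-a>q3; q1-b>q4; q2-a>q5; q2-b>q6; q3-a>q7; q3-b>q8; q4-a>q9; q4-b>q10; q5-a>q11; q5-b>q12; q6-a>q13; q6-b>q14; q7-a>q7; q7-b>q8; q8-a>q9; q8-b>q10; q9-a>q11; q9-b>q12; q10-a>q13; q10-b>q14; q11-a>q7; q11-b>q8; q12-a>q9; q12-b>q10; q13-a>q11; q13-b>q12; q14-a>q13; q14-b>q14

A DFA must remember the last 3 symbols (since which symbol is third-to-last isn't known until the input ends). Use one state per possible window of the last ≤3 symbols; accept from those whose window starts with `a`.
15 states suffice.
          a    b  
>  q0     q1   q2 
   q1     q3   q4 
   q2     q5   q6 
   q3     q7   q8 
   q4     q9  q10 
   q5    q11  q12 
   q6    q13  q14 
 * q7     q7   q8 
 * q8     q9  q10 
 * q9    q11  q12 
 * q10   q13  q14 
   q11    q7   q8 
   q12    q9  q10 
   q13   q11  q12 
   q14   q13  q14 
(> = start, * = accepting)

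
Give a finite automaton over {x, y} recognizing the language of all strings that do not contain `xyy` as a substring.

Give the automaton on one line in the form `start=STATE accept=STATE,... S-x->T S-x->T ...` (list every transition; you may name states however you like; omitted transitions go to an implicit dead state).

start=q0 accept=q0,q1,q2 q0-x->q1 q0-y->q0 q1-x->q1 q1-y->q2 q2-x->q1 q2-y->q3 q3-x->q3 q3-y->q3

Track partial matches of the forbidden pattern `xyy`. State q3 is a dead state reached once `xyy` has occurred; every other state accepts. q0 means no part of `xyy` is currently matched.
4 states suffice.
        x   y  
>* q0   q1  q0 
 * q1   q1  q2 
 * q2   q1  q3 
   q3   q3  q3 
(> = start, * = accepting)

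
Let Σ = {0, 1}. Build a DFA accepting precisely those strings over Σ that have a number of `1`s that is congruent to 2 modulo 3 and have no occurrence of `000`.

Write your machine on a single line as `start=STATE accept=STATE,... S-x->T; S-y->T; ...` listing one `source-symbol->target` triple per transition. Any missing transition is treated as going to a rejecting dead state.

start=s0; accept=s5,s8,s10; s0-0->s1; s0-1->s2; s1-0->s3; s1-1->s2; s2-0->s4; s2-1->s5; s3-0->s6; s3-1->s2; s4-0->s7; s4-1->s5; s5-0->s8; s5-1->s0; s6-0->s6; s6-1->s9; s7-0->s9; s7-1->s5; s8-0->s10; s8-1->s0; s9-0->s9; s9-1->s11; s10-0->s11; s10-1->s0; s11-0->s11; s11-1->s6

Run two small machines in parallel and take their product. The first has 3 states tracking the count of `1`s modulo 3; the second has 4 states tracking partial matches of the forbidden pattern `000`. A product state is a pair (one from each), accepting exactly when both do.
12 states suffice.
          0    1  
>  s0     s1   s2 
   s1     s3   s2 
   s2     s4   s5 
   s3     s6   s2 
   s4     s7   s5 
 * s5     s8   s0 
   s6     s6   s9 
   s7     s9   s5 
 * s8    s10   s0 
   s9     s9  s11 
 * s10   s11   s0 
   s11   s11   s6 
(> = start, * = accepting)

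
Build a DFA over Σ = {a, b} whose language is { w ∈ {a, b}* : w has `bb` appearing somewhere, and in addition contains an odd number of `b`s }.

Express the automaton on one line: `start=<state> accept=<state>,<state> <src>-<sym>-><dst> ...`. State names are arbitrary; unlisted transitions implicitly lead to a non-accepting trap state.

start=S0 accept=S5 S0-a->S0 S0-b->S1 S1-a->S2 S1-b->S3 S2-a->S2 S2-b->S4 S3-a->S3 S3-b->S5 S4-a->S0 S4-b->S5 S5-a->S5 S5-b->S3

Run two small machines in parallel and take their product. One (3 states) tracks whether and how much of `bb` has been seen; the other (2 states) tracks the count of `b`s modulo 2. Each combined state is a pair, one component from each; accept when both components accept.
A 6-state machine:
        a   b  
>  S0   S0  S1 
   S1   S2  S3 
   S2   S2  S4 
   S3   S3  S5 
   S4   S0  S5 
 * S5   S5  S3 
(> = start, * = accepting)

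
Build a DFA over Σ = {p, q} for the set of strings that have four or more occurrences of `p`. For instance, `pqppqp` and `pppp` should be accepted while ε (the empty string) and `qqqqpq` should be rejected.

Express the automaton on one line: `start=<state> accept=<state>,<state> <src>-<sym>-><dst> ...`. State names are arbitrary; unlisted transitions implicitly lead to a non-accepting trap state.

Only the number of `p`s matters, and only up to 5. Make a chain s0 → s1 → s2 → s3 → s4 → s5 advanced by each `p` (with s5 absorbing); every other symbol self-loops. The accepting set is {s4, s5}.
        p   q  
>  s0   s1  s0 
   s1   s2  s1 
   s2   s3  s2 
   s3   s4  s3 
 * s4   s5  s4 
 * s5   s5  s5 
(> = start, * = accepting)

start=s0 accept=s4,s5 s0-p->s1 s0-q->s0 s1-p->s2 s1-q->s1 s2-p->s3 s2-q->s2 s3-p->s4 s3-q->s3 s4-p->s5 s4-q->s4 s5-p->s5 s5-q->s5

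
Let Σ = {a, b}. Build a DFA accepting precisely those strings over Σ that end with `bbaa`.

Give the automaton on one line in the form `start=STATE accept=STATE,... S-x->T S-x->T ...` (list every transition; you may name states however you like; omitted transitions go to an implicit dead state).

Remember how much of `bbaa` the current input suffix matches. State s0 means no match yet; s1 means the last symbol is `b`; s2 means the last 2 symbols are `bb`; s3 means the last 3 symbols are `bba`; s4 means the last 4 symbols are `bbaa`. Only s4 accepts. On a mismatch, fall back to the longest proper suffix that is still a prefix of `bbaa`.
A 5-state machine:
        a   b  
>  s0   s0  s1 
   s1   s0  s2 
   s2   s3  s2 
   s3   s4  s1 
 * s4   s0  s1 
(> = start, * = accepting)

start=s0 accept=s4 s0-a->s0 s0-b->s1 s1-a->s0 s1-b->s2 s2-a->s3 s2-b->s2 s3-a->s4 s3-b->s1 s4-a->s0 s4-b->s1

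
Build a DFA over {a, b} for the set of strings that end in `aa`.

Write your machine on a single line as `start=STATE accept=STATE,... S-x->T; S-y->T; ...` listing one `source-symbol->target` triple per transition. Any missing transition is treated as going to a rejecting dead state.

Remember how much of `aa` the current input suffix matches. State s0 means no match yet; s1 means the last symbol is `a`; s2 means the last 2 symbols are `aa`. Only s2 accepts. On a mismatch, fall back to the longest proper suffix that is still a prefix of `aa`.
With 3 states:
        a   b  
>  s0   s1  s0 
   s1   s2  s0 
 * s2   s2  s0 
(> = start, * = accepting)

start=s0; accept=s2; s0-a->s1; s0-b->s0; s1-a->s2; s1-b->s0; s2-a->s2; s2-b->s0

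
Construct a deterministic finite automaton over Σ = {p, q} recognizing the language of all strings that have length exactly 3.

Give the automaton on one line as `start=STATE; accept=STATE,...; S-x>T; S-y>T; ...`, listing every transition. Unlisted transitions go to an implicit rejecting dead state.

Count input length up to 4: every symbol moves from S0 toward S4, which means 'more than 3' and absorbs. Accept from {S3}.
With 5 states:
        p   q  
>  S0   S1  S1 
   S1   S2  S2 
   S2   S3  S3 
 * S3   S4  S4 
   S4   S4  S4 
(> = start, * = accepting)

start=S0; accept=S3; S0-p>S1; S0-q>S1; S1-p>S2; S1-q>S2; S2-p>S3; S2-q>S3; S3-p>S4; S3-q>S4; S4-p>S4; S4-q>S4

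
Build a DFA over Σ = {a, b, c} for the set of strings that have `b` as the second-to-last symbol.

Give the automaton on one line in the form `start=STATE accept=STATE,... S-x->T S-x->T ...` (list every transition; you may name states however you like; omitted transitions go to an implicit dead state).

start=q0 accept=q7,q8,q9 q0-a->q1 q0-b->q2 q0-c->q3 q1-a->q4 q1-b->q5 q1-c->q6 q2-a->q7 q2-b->q8 q2-c->q9 q3-a->q10 q3-b->q11 q3-c->q12 q4-a->q4 q4-b->q5 q4-c->q6 q5-a->q7 q5-b->q8 q5-c->q9 q6-a->q10 q6-b->q11 q6-c->q12 q7-a->q4 q7-b->q5 q7-c->q6 q8-a->q7 q8-b->q8 q8-c->q9 q9-a->q10 q9-b->q11 q9-c->q12 q10-a->q4 q10-b->q5 q10-c->q6 q11-a->q7 q11-b->q8 q11-c->q9 q12-a->q10 q12-b->q11 q12-c->q12

Because acceptance depends on a position counted from the end, the machine has to buffer the most recent 2 symbols. Make each state the string of the last up-to-2 symbols read; on input `x` shift the window left and append `x`. Accept when the buffered window has length 2 and begins with `b`.
With 13 states:
          a    b    c  
>  q0     q1   q2   q3 
   q1     q4   q5   q6 
   q2     q7   q8   q9 
   q3    q10  q11  q12 
   q4     q4   q5   q6 
   q5     q7   q8   q9 
   q6    q10  q11  q12 
 * q7     q4   q5   q6 
 * q8     q7   q8   q9 
 * q9    q10  q11  q12 
   q10    q4   q5   q6 
   q11    q7   q8   q9 
   q12   q10  q11  q12 
(> = start, * = accepting)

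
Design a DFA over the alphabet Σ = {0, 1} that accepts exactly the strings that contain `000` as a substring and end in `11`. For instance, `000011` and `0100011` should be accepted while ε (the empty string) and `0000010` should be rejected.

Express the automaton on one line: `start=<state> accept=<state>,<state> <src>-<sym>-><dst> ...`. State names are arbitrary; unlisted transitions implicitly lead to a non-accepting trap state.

start=S0 accept=S5 S0-0->S1 S0-1->S0 S1-0->S2 S1-1->S0 S2-0->S3 S2-1->S0 S3-0->S3 S3-1->S4 S4-0->S3 S4-1->S5 S5-0->S3 S5-1->S5

Handle the two conditions separately and then intersect. The first has 4 states tracking whether and how much of `000` has been seen; the second has 3 states tracking how much of the suffix `11` has currently been matched. A product state is a pair (one from each), accepting exactly when both do. Equivalent product states are then merged.
        0   1  
>  S0   S1  S0 
   S1   S2  S0 
   S2   S3  S0 
   S3   S3  S4 
   S4   S3  S5 
 * S5   S3  S5 
(> = start, * = accepting)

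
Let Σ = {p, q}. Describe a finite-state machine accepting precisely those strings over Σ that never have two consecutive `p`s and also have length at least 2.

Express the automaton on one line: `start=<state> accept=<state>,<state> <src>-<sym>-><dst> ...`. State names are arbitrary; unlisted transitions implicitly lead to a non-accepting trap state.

Run two small machines in parallel and take their product. The first has 3 states tracking partial matches of the forbidden pattern `pp`; the second has 4 states tracking the input length, saturating at 3. A product state is a pair (one from each), accepting exactly when both do. Minimizing collapses redundant product states.
With 6 states:
       p  q 
>  A   B  C 
   B   D  E 
   C   F  E 
   D   D  D 
 * E   F  E 
 * F   D  E 
(> = start, * = accepting)

start=A accept=E,F A-p->B A-q->C B-p->D B-q->E C-p->F C-q->E D-p->D D-q->D E-p->F E-q->E F-p->D F-q->E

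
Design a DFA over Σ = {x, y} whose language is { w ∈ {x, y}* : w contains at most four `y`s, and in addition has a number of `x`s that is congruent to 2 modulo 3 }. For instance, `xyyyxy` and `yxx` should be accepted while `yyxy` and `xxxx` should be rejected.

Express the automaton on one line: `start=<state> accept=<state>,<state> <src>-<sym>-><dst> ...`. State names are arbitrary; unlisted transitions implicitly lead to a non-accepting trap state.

start=S0 accept=S3,S6,S9,S12,S15 S0-x->S1 S0-y->S2 S1-x->S3 S1-y->S4 S2-x->S4 S2-y->S5 S3-x->S0 S3-y->S6 S4-x->S6 S4-y->S7 S5-x->S7 S5-y->S8 S6-x->S2 S6-y->S9 S7-x->S9 S7-y->S10 S8-x->S10 S8-y->S11 S9-x->S5 S9-y->S12 S10-x->S12 S10-y->S13 S11-x->S13 S11-y->S14 S12-x->S8 S12-y->S15 S13-x->S15 S13-y->S14 S14-x->S14 S14-y->S14 S15-x->S11 S15-y->S14

Run two small machines in parallel and take their product. The first has 6 states tracking the count of `y`s, saturating at 5; the second has 3 states tracking the count of `x`s modulo 3. A product state is a pair (one from each), accepting exactly when both do. After merging equivalent states the machine shrinks.
          x    y  
>  S0     S1   S2 
   S1     S3   S4 
   S2     S4   S5 
 * S3     S0   S6 
   S4     S6   S7 
   S5     S7   S8 
 * S6     S2   S9 
   S7     S9  S10 
   S8    S10  S11 
 * S9     S5  S12 
   S10   S12  S13 
   S11   S13  S14 
 * S12    S8  S15 
   S13   S15  S14 
   S14   S14  S14 
 * S15   S11  S14 
(> = start, * = accepting)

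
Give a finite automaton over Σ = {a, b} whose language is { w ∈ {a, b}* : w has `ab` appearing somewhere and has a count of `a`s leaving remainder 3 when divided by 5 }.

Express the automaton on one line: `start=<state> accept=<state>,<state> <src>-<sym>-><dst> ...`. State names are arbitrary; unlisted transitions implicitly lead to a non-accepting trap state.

start=S0 accept=S7 S0-a->S1 S0-b->S0 S1-a->S2 S1-b->S3 S2-a->S4 S2-b->S5 S3-a->S5 S3-b->S3 S4-a->S6 S4-b->S7 S5-a->S7 S5-b->S5 S6-a->S8 S6-b->S9 S7-a->S9 S7-b->S7 S8-a->S1 S8-b->S10 S9-a->S10 S9-b->S9 S10-a->S3 S10-b->S10

Build one automaton per condition and run them in lockstep. The first has 3 states tracking whether and how much of `ab` has been seen; the second has 5 states tracking the count of `a`s modulo 5. A product state is a pair (one from each), accepting exactly when both do.
An 11-state machine:
          a    b  
>  S0     S1   S0 
   S1     S2   S3 
   S2     S4   S5 
   S3     S5   S3 
   S4     S6   S7 
   S5     S7   S5 
   S6     S8   S9 
 * S7     S9   S7 
   S8     S1  S10 
   S9    S10   S9 
   S10    S3  S10 
(> = start, * = accepting)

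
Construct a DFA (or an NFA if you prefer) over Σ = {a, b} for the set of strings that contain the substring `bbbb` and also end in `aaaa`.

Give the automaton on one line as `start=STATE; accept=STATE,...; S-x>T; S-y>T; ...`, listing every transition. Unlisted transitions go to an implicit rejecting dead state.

Build one automaton per condition and run them in lockstep. The first has 5 states tracking whether and how much of `bbbb` has been seen; the second has 5 states tracking how much of the suffix `aaaa` has currently been matched. A product state is a pair (one from each), accepting exactly when both do. Equivalent product states are then merged.
9 states suffice.
        a   b  
>  S0   S0  S1 
   S1   S0  S2 
   S2   S0  S3 
   S3   S0  S4 
   S4   S5  S4 
   S5   S6  S4 
   S6   S7  S4 
   S7   S8  S4 
 * S8   S8  S4 
(> = start, * = accepting)

start=S0; accept=S8; S0-a>S0; S0-b>S1; S1-a>S0; S1-b>S2; S2-a>S0; S2-b>S3; S3-a>S0; S3-b>S4; S4-a>S5; S4-b>S4; S5-a>S6; S5-b>S4; S6-a>S7; S6-b>S4; S7-a>S8; S7-b>S4; S8-a>S8; S8-b>S4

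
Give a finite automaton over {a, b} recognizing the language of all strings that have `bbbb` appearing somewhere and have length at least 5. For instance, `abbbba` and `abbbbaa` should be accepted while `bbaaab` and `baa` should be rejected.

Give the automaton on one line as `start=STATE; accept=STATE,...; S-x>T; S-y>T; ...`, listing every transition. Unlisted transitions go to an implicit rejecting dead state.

Build one automaton per condition and run them in lockstep. The first has 5 states tracking whether and how much of `bbbb` has been seen; the second has 7 states tracking the input length, saturating at 6. A product state is a pair (one from each), accepting exactly when both do. Minimizing collapses redundant product states.
A 10-state machine:
        a   b  
>  S0   S1  S2 
   S1   S1  S3 
   S2   S1  S4 
   S3   S1  S5 
   S4   S1  S6 
   S5   S1  S7 
   S6   S1  S8 
   S7   S1  S9 
   S8   S9  S9 
 * S9   S9  S9 
(> = start, * = accepting)

start=S0; accept=S9; S0-a>S1; S0-b>S2; S1-a>S1; S1-b>S3; S2-a>S1; S2-b>S4; S3-a>S1; S3-b>S5; S4-a>S1; S4-b>S6; S5-a>S1; S5-b>S7; S6-a>S1; S6-b>S8; S7-a>S1; S7-b>S9; S8-a>S9; S8-b>S9; S9-a>S9; S9-b>S9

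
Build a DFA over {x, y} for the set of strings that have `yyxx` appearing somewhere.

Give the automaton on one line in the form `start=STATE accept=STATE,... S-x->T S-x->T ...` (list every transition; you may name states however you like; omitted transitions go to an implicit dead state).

Track how much of `yyxx` has been matched so far: state A is no progress, E is the absorbing accept state reached once `yyxx` has occurred. Intermediate states record partial matches; on a mismatch, fall back to the longest reusable overlap.
       x  y 
>  A   A  B 
   B   A  C 
   C   D  C 
   D   E  B 
 * E   E  E 
(> = start, * = accepting)

start=A accept=E A-x->A A-y->B B-x->A B-y->C C-x->D C-y->C D-x->E D-y->B E-x->E E-y->E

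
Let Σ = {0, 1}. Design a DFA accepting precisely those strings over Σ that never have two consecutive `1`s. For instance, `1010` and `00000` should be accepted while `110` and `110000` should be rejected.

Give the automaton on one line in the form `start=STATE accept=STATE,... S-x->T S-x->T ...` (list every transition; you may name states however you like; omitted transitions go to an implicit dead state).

start=s0 accept=s0,s1 s0-0->s0 s0-1->s1 s1-0->s0 s1-1->s2 s2-0->s2 s2-1->s2

This is the complement of 'contains `11`'. Use the same substring-matching states — s0 through s2 holding how much of `11` has just been matched — but flip the accepting set: everything except the trap s2 accepts.
        0   1  
>* s0   s0  s1 
 * s1   s0  s2 
   s2   s2  s2 
(> = start, * = accepting)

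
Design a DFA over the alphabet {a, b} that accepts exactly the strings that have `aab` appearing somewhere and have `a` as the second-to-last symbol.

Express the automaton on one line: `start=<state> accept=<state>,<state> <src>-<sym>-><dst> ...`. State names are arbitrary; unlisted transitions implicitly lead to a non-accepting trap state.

start=S0 accept=S7,S10 S0-a->S1 S0-b->S2 S1-a->S3 S1-b->S4 S2-a->S5 S2-b->S6 S3-a->S3 S3-b->S7 S4-a->S5 S4-b->S6 S5-a->S3 S5-b->S4 S6-a->S5 S6-b->S6 S7-a->S8 S7-b->S9 S8-a->S10 S8-b->S7 S9-a->S8 S9-b->S9 S10-a->S10 S10-b->S7

Build one automaton per condition and run them in lockstep. The first has 4 states tracking whether and how much of `aab` has been seen; the second has 7 states tracking the last 2 symbols read. A product state is a pair (one from each), accepting exactly when both do.
          a    b  
>  S0     S1   S2 
   S1     S3   S4 
   S2     S5   S6 
   S3     S3   S7 
   S4     S5   S6 
   S5     S3   S4 
   S6     S5   S6 
 * S7     S8   S9 
   S8    S10   S7 
   S9     S8   S9 
 * S10   S10   S7 
(> = start, * = accepting)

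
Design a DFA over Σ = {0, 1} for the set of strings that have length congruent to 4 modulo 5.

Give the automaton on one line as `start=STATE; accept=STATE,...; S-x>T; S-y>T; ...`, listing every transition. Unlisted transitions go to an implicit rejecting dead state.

Only the length mod 5 matters, so use a 5-cycle: from any state, every input symbol moves to the next state, wrapping S4 back to S0. Mark S4 accepting.
        0   1  
>  S0   S1  S1 
   S1   S2  S2 
   S2   S3  S3 
   S3   S4  S4 
 * S4   S0  S0 
(> = start, * = accepting)

start=S0; accept=S4; S0-0>S1; S0-1>S1; S1-0>S2; S1-1>S2; S2-0>S3; S2-1>S3; S3-0>S4; S3-1>S4; S4-0>S0; S4-1>S0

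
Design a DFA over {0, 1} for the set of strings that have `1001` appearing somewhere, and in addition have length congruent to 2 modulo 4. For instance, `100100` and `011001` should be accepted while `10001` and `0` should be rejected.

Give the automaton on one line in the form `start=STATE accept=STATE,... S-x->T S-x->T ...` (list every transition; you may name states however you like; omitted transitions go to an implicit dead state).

start=A accept=S A-0->B A-1->C B-0->D B-1->E C-0->F C-1->E D-0->G D-1->H E-0->I E-1->H F-0->J F-1->H G-0->A G-1->K H-0->L H-1->K I-0->M I-1->K J-0->A J-1->N K-0->O K-1->C L-0->P L-1->C M-0->B M-1->Q N-0->Q N-1->Q O-0->R O-1->E P-0->D P-1->S Q-0->S Q-1->S R-0->G R-1->T S-0->T S-1->T T-0->N T-1->N

Run two small machines in parallel and take their product. The first has 5 states tracking whether and how much of `1001` has been seen; the second has 4 states tracking the input length modulo 4. A product state is a pair (one from each), accepting exactly when both do.
       0  1 
>  A   B  C 
   B   D  E 
   C   F  E 
   D   G  H 
   E   I  H 
   F   J  H 
   G   A  K 
   H   L  K 
   I   M  K 
   J   A  N 
   K   O  C 
   L   P  C 
   M   B  Q 
   N   Q  Q 
   O   R  E 
   P   D  S 
   Q   S  S 
   R   G  T 
 * S   T  T 
   T   N  N 
(> = start, * = accepting)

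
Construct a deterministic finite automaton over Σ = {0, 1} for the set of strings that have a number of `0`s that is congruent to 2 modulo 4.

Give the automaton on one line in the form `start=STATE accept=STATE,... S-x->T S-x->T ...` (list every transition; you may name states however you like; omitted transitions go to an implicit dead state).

start=A accept=C A-0->B A-1->A B-0->C B-1->B C-0->D C-1->C D-0->A D-1->D

Keep the running count of `0`s modulo 4: each `0` advances along the cycle A → B → C → D → A while other symbols loop. Accept at C.
4 states suffice.
       0  1 
>  A   B  A 
   B   C  B 
 * C   D  C 
   D   A  D 
(> = start, * = accepting)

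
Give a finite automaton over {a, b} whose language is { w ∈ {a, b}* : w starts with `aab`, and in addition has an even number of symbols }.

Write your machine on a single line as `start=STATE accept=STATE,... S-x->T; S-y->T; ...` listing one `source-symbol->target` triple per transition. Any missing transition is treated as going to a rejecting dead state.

Build one automaton per condition and run them in lockstep. One (5 states) tracks whether the input so far still matches the prefix `aab`; the other (2 states) tracks the input length modulo 2. Each combined state is a pair, one component from each; accept when both components accept. Equivalent product states are then merged.
        a   b  
>  s0   s1  s2 
   s1   s3  s2 
   s2   s2  s2 
   s3   s2  s4 
   s4   s5  s5 
 * s5   s4  s4 
(> = start, * = accepting)

start=s0; accept=s5; s0-a->s1; s0-b->s2; s1-a->s3; s1-b->s2; s2-a->s2; s2-b->s2; s3-a->s2; s3-b->s4; s4-a->s5; s4-b->s5; s5-a->s4; s5-b->s4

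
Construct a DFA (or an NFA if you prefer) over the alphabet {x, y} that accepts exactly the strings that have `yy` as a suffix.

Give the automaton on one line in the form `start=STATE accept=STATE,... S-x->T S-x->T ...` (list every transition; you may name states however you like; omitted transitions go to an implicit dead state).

Remember how much of `yy` the current input suffix matches. State A means no match yet; B means the last symbol is `y`; C means the last 2 symbols are `yy`. Only C accepts. On a mismatch, fall back to the longest proper suffix that is still a prefix of `yy`.
With 3 states:
       x  y 
>  A   A  B 
   B   A  C 
 * C   A  C 
(> = start, * = accepting)

start=A accept=C A-x->A A-y->B B-x->A B-y->C C-x->A C-y->C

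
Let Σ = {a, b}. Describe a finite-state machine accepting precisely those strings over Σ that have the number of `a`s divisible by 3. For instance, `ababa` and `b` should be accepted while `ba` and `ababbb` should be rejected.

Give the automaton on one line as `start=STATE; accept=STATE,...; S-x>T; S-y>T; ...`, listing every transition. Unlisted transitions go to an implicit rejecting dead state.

Keep the running count of `a`s modulo 3: each `a` advances along the cycle S0 → S1 → S2 → S0 while other symbols loop. Accept at S0.
A 3-state machine:
        a   b  
>* S0   S1  S0 
   S1   S2  S1 
   S2   S0  S2 
(> = start, * = accepting)

start=S0; accept=S0; S0-a>S1; S0-b>S0; S1-a>S2; S1-b>S1; S2-a>S0; S2-b>S2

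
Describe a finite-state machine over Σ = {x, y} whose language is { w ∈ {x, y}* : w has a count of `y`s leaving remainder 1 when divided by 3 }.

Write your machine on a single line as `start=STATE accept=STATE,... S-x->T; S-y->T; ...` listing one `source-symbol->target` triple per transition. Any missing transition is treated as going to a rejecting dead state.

Keep the running count of `y`s modulo 3: each `y` advances along the cycle q0 → q1 → q2 → q0 while other symbols loop. Accept at q1.
        x   y  
>  q0   q0  q1 
 * q1   q1  q2 
   q2   q2  q0 
(> = start, * = accepting)

start=q0; accept=q1; q0-x->q0; q0-y->q1; q1-x->q1; q1-y->q2; q2-x->q2; q2-y->q0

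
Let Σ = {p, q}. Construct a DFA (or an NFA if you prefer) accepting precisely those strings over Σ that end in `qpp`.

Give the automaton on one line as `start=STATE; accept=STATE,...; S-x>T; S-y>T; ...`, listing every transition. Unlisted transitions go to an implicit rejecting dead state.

Let each state record the length of the longest suffix of the input read so far that is also a prefix of `qpp`. s1 means the last symbol is `q`; s2 means the last 2 symbols are `qp`; s3 means the last 3 symbols are `qpp`. Accept only at s3, where the string currently ends in `qpp`.
With 4 states:
        p   q  
>  s0   s0  s1 
   s1   s2  s1 
   s2   s3  s1 
 * s3   s0  s1 
(> = start, * = accepting)

start=s0; accept=s3; s0-p>s0; s0-q>s1; s1-p>s2; s1-q>s1; s2-p>s3; s2-q>s1; s3-p>s0; s3-q>s1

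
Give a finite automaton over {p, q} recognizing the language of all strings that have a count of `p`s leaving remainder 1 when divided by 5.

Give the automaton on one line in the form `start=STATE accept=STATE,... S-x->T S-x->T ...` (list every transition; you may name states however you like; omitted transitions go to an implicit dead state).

Keep the running count of `p`s modulo 5: each `p` advances along the cycle s0 → s1 → s2 → s3 → s4 → s0 while other symbols loop. Accept at s1.
A 5-state machine:
        p   q  
>  s0   s1  s0 
 * s1   s2  s1 
   s2   s3  s2 
   s3   s4  s3 
   s4   s0  s4 
(> = start, * = accepting)

start=s0 accept=s1 s0-p->s1 s0-q->s0 s1-p->s2 s1-q->s1 s2-p->s3 s2-q->s2 s3-p->s4 s3-q->s3 s4-p->s0 s4-q->s4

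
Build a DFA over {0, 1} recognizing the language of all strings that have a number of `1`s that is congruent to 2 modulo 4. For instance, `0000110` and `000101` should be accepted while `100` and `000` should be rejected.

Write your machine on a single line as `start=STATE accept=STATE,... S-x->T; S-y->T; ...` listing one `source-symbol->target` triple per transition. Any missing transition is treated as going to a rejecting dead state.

start=q0; accept=q2; q0-0->q0; q0-1->q1; q1-0->q1; q1-1->q2; q2-0->q2; q2-1->q3; q3-0->q3; q3-1->q0

The only thing that matters is how many `1`s have appeared, reduced mod 4. Use one state per residue: q0 for 0, …, q3 for 3. Reading `1` moves to the next residue; anything else stays put. q2 is accepting.
A 4-state machine:
        0   1  
>  q0   q0  q1 
   q1   q1  q2 
 * q2   q2  q3 
   q3   q3  q0 
(> = start, * = accepting)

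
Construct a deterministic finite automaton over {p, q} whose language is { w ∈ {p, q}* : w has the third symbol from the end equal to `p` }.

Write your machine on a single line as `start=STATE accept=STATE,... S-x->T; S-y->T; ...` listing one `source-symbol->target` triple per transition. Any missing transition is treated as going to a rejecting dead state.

start=s0; accept=s7,s8,s9,s10; s0-p->s1; s0-q->s2; s1-p->s3; s1-q->s4; s2-p->s5; s2-q->s6; s3-p->s7; s3-q->s8; s4-p->s9; s4-q->s10; s5-p->s11; s5-q->s12; s6-p->s13; s6-q->s14; s7-p->s7; s7-q->s8; s8-p->s9; s8-q->s10; s9-p->s11; s9-q->s12; s10-p->s13; s10-q->s14; s11-p->s7; s11-q->s8; s12-p->s9; s12-q->s10; s13-p->s11; s13-q->s12; s14-p->s13; s14-q->s14

Because acceptance depends on a position counted from the end, the machine has to buffer the most recent 3 symbols. Make each state the string of the last up-to-3 symbols read; on input `x` shift the window left and append `x`. Accept when the buffered window has length 3 and begins with `p`.
15 states suffice.
          p    q  
>  s0     s1   s2 
   s1     s3   s4 
   s2     s5   s6 
   s3     s7   s8 
   s4     s9  s10 
   s5    s11  s12 
   s6    s13  s14 
 * s7     s7   s8 
 * s8     s9  s10 
 * s9    s11  s12 
 * s10   s13  s14 
   s11    s7   s8 
   s12    s9  s10 
   s13   s11  s12 
   s14   s13  s14 
(> = start, * = accepting)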